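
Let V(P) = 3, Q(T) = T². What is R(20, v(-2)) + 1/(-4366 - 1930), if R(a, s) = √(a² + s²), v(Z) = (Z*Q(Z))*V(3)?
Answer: -1/6296 + 4*√61 ≈ 31.241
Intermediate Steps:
v(Z) = 3*Z³ (v(Z) = (Z*Z²)*3 = Z³*3 = 3*Z³)
R(20, v(-2)) + 1/(-4366 - 1930) = √(20² + (3*(-2)³)²) + 1/(-4366 - 1930) = √(400 + (3*(-8))²) + 1/(-6296) = √(400 + (-24)²) - 1/6296 = √(400 + 576) - 1/6296 = √976 - 1/6296 = 4*√61 - 1/6296 = -1/6296 + 4*√61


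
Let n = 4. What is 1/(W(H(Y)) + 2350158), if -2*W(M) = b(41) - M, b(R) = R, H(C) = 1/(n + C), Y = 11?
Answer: 15/35252063 ≈ 4.2551e-7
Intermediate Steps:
H(C) = 1/(4 + C)
W(M) = -41/2 + M/2 (W(M) = -(41 - M)/2 = -41/2 + M/2)
1/(W(H(Y)) + 2350158) = 1/((-41/2 + 1/(2*(4 + 11))) + 2350158) = 1/((-41/2 + (½)/15) + 2350158) = 1/((-41/2 + (½)*(1/15)) + 2350158) = 1/((-41/2 + 1/30) + 2350158) = 1/(-307/15 + 2350158) = 1/(35252063/15) = 15/35252063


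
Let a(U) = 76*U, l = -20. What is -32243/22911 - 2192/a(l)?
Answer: 75722/2176545 ≈ 0.034790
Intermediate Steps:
-32243/22911 - 2192/a(l) = -32243/22911 - 2192/(76*(-20)) = -32243*1/22911 - 2192/(-1520) = -32243/22911 - 2192*(-1/1520) = -32243/22911 + 137/95 = 75722/2176545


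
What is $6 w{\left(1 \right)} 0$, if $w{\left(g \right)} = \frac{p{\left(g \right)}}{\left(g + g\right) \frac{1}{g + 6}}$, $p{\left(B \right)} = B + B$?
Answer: $0$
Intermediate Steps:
$p{\left(B \right)} = 2 B$
$w{\left(g \right)} = 6 + g$ ($w{\left(g \right)} = \frac{2 g}{\left(g + g\right) \frac{1}{g + 6}} = \frac{2 g}{2 g \frac{1}{6 + g}} = 2 g \frac{6 + g}{2 g} = 6 + g$)
$6 w{\left(1 \right)} 0 = 6 \left(6 + 1\right) 0 = 6 \cdot 7 \cdot 0 = 42 \cdot 0 = 0$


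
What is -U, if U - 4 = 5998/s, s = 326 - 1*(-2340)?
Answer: -8331/1333 ≈ -6.2498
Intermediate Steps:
s = 2666 (s = 326 + 2340 = 2666)
U = 8331/1333 (U = 4 + 5998/2666 = 4 + 5998*(1/2666) = 4 + 2999/1333 = 8331/1333 ≈ 6.2498)
-U = -1*8331/1333 = -8331/1333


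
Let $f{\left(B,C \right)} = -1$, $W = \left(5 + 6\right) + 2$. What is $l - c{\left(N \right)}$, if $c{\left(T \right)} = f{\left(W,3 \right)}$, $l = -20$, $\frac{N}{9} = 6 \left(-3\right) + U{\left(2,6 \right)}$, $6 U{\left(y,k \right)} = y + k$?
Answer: $-19$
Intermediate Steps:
$W = 13$ ($W = 11 + 2 = 13$)
$U{\left(y,k \right)} = \frac{k}{6} + \frac{y}{6}$ ($U{\left(y,k \right)} = \frac{y + k}{6} = \frac{k + y}{6} = \frac{k}{6} + \frac{y}{6}$)
$N = -150$ ($N = 9 \left(6 \left(-3\right) + \left(\frac{1}{6} \cdot 6 + \frac{1}{6} \cdot 2\right)\right) = 9 \left(-18 + \left(1 + \frac{1}{3}\right)\right) = 9 \left(-18 + \frac{4}{3}\right) = 9 \left(- \frac{50}{3}\right) = -150$)
$c{\left(T \right)} = -1$
$l - c{\left(N \right)} = -20 - -1 = -20 + 1 = -19$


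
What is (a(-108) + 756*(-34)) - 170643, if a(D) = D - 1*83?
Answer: -196538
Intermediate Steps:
a(D) = -83 + D (a(D) = D - 83 = -83 + D)
(a(-108) + 756*(-34)) - 170643 = ((-83 - 108) + 756*(-34)) - 170643 = (-191 - 25704) - 170643 = -25895 - 170643 = -196538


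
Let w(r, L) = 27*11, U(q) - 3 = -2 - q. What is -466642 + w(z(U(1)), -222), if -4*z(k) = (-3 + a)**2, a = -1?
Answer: -466345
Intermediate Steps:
U(q) = 1 - q (U(q) = 3 + (-2 - q) = 1 - q)
z(k) = -4 (z(k) = -(-3 - 1)**2/4 = -1/4*(-4)**2 = -1/4*16 = -4)
w(r, L) = 297
-466642 + w(z(U(1)), -222) = -466642 + 297 = -466345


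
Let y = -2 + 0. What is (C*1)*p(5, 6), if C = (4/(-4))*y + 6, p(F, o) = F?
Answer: 40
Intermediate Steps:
y = -2
C = 8 (C = (4/(-4))*(-2) + 6 = (4*(-¼))*(-2) + 6 = -1*(-2) + 6 = 2 + 6 = 8)
(C*1)*p(5, 6) = (8*1)*5 = 8*5 = 40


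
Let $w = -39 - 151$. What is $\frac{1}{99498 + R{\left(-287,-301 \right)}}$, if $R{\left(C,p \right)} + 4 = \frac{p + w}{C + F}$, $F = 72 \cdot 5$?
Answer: $\frac{73}{7262571} \approx 1.0052 \cdot 10^{-5}$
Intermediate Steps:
$F = 360$
$w = -190$ ($w = -39 - 151 = -190$)
$R{\left(C,p \right)} = -4 + \frac{-190 + p}{360 + C}$ ($R{\left(C,p \right)} = -4 + \frac{p - 190}{C + 360} = -4 + \frac{-190 + p}{360 + C}$)
$\frac{1}{99498 + R{\left(-287,-301 \right)}} = \frac{1}{99498 + \frac{-1630 - 301 - -1148}{360 - 287}} = \frac{1}{99498 + \frac{-1630 - 301 + 1148}{73}} = \frac{1}{99498 + \frac{1}{73} \left(-783\right)} = \frac{1}{99498 - \frac{783}{73}} = \frac{1}{\frac{7262571}{73}} = \frac{73}{7262571}$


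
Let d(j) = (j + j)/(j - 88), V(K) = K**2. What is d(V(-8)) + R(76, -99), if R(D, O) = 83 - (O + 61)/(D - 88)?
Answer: 149/2 ≈ 74.500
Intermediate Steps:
R(D, O) = 83 - (61 + O)/(-88 + D)
d(j) = 2*j/(-88 + j) (d(j) = (2*j)/(-88 + j) = 2*j/(-88 + j))
d(V(-8)) + R(76, -99) = 2*(-8)**2/(-88 + (-8)**2) + (-7365 - 1*(-99) + 83*76)/(-88 + 76) = 2*64/(-88 + 64) + (-7365 + 99 + 6308)/(-12) = 2*64/(-24) - 1/12*(-958) = 2*64*(-1/24) + 479/6 = -16/3 + 479/6 = 149/2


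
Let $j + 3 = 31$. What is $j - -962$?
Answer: $990$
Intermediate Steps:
$j = 28$ ($j = -3 + 31 = 28$)
$j - -962 = 28 - -962 = 28 + 962 = 990$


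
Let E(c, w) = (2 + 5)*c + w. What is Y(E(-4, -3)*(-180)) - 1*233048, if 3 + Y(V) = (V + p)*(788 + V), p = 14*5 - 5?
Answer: 35714309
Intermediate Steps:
E(c, w) = w + 7*c (E(c, w) = 7*c + w = w + 7*c)
p = 65 (p = 70 - 5 = 65)
Y(V) = -3 + (65 + V)*(788 + V) (Y(V) = -3 + (V + 65)*(788 + V) = -3 + (65 + V)*(788 + V))
Y(E(-4, -3)*(-180)) - 1*233048 = (51217 + ((-3 + 7*(-4))*(-180))² + 853*((-3 + 7*(-4))*(-180))) - 1*233048 = (51217 + ((-3 - 28)*(-180))² + 853*((-3 - 28)*(-180))) - 233048 = (51217 + (-31*(-180))² + 853*(-31*(-180))) - 233048 = (51217 + 5580² + 853*5580) - 233048 = (51217 + 31136400 + 4759740) - 233048 = 35947357 - 233048 = 35714309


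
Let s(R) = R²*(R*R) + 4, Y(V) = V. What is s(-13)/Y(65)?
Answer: 5713/13 ≈ 439.46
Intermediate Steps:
s(R) = 4 + R⁴ (s(R) = R²*R² + 4 = R⁴ + 4 = 4 + R⁴)
s(-13)/Y(65) = (4 + (-13)⁴)/65 = (4 + 28561)*(1/65) = 28565*(1/65) = 5713/13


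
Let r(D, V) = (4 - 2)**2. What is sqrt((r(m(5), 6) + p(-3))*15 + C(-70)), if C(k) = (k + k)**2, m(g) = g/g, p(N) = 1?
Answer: 5*sqrt(787) ≈ 140.27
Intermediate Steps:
m(g) = 1
r(D, V) = 4 (r(D, V) = 2**2 = 4)
C(k) = 4*k**2 (C(k) = (2*k)**2 = 4*k**2)
sqrt((r(m(5), 6) + p(-3))*15 + C(-70)) = sqrt((4 + 1)*15 + 4*(-70)**2) = sqrt(5*15 + 4*4900) = sqrt(75 + 19600) = sqrt(19675) = 5*sqrt(787)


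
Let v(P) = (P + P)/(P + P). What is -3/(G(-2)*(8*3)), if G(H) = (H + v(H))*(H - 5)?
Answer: -1/56 ≈ -0.017857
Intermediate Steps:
v(P) = 1 (v(P) = (2*P)/((2*P)) = (2*P)*(1/(2*P)) = 1)
G(H) = (1 + H)*(-5 + H) (G(H) = (H + 1)*(H - 5) = (1 + H)*(-5 + H))
-3/(G(-2)*(8*3)) = -3/((-5 + (-2)² - 4*(-2))*(8*3)) = -3/((-5 + 4 + 8)*24) = -3/(7*24) = -3/168 = (1/168)*(-3) = -1/56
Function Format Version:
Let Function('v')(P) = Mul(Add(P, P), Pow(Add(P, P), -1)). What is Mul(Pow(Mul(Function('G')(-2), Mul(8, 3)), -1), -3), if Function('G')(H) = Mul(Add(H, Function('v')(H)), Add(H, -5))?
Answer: Rational(-1, 56) ≈ -0.017857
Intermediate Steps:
Function('v')(P) = 1 (Function('v')(P) = Mul(Mul(2, P), Pow(Mul(2, P), -1)) = Mul(Mul(2, P), Mul(Rational(1, 2), Pow(P, -1))) = 1)
Function('G')(H) = Mul(Add(1, H), Add(-5, H)) (Function('G')(H) = Mul(Add(H, 1), Add(H, -5)) = Mul(Add(1, H), Add(-5, H)))
Mul(Pow(Mul(Function('G')(-2), Mul(8, 3)), -1), -3) = Mul(Pow(Mul(Add(-5, Pow(-2, 2), Mul(-4, -2)), Mul(8, 3)), -1), -3) = Mul(Pow(Mul(Add(-5, 4, 8), 24), -1), -3) = Mul(Pow(Mul(7, 24), -1), -3) = Mul(Pow(168, -1), -3) = Mul(Rational(1, 168), -3) = Rational(-1, 56)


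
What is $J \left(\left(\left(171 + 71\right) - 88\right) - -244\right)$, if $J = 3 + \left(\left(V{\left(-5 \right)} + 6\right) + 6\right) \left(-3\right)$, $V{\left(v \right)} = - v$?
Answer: $-19104$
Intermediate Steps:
$J = -48$ ($J = 3 + \left(\left(\left(-1\right) \left(-5\right) + 6\right) + 6\right) \left(-3\right) = 3 + \left(\left(5 + 6\right) + 6\right) \left(-3\right) = 3 + \left(11 + 6\right) \left(-3\right) = 3 + 17 \left(-3\right) = 3 - 51 = -48$)
$J \left(\left(\left(171 + 71\right) - 88\right) - -244\right) = - 48 \left(\left(\left(171 + 71\right) - 88\right) - -244\right) = - 48 \left(\left(242 - 88\right) + 244\right) = - 48 \left(154 + 244\right) = \left(-48\right) 398 = -19104$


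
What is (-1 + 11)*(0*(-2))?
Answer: 0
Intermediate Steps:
(-1 + 11)*(0*(-2)) = 10*0 = 0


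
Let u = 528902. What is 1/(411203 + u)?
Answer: 1/940105 ≈ 1.0637e-6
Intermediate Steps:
1/(411203 + u) = 1/(411203 + 528902) = 1/940105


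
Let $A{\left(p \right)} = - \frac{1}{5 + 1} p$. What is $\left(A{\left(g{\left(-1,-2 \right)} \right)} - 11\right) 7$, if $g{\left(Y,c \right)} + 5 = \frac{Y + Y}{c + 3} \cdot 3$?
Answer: $- \frac{385}{6} \approx -64.167$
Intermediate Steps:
$g{\left(Y,c \right)} = -5 + \frac{6 Y}{3 + c}$ ($g{\left(Y,c \right)} = -5 + \frac{Y + Y}{c + 3} \cdot 3 = -5 + \frac{2 Y}{3 + c} 3 = -5 + \frac{6 Y}{3 + c}$)
$A{\left(p \right)} = - \frac{p}{6}$ ($A{\left(p \right)} = - \frac{1}{6} p = \left(-1\right) \frac{1}{6} p = - \frac{p}{6}$)
$\left(A{\left(g{\left(-1,-2 \right)} \right)} - 11\right) 7 = \left(- \frac{\frac{1}{3 - 2} \left(-15 - -10 + 6 \left(-1\right)\right)}{6} - 11\right) 7 = \left(- \frac{1^{-1} \left(-15 + 10 - 6\right)}{6} - 11\right) 7 = \left(- \frac{1 \left(-11\right)}{6} - 11\right) 7 = \left(\left(- \frac{1}{6}\right) \left(-11\right) - 11\right) 7 = \left(\frac{11}{6} - 11\right) 7 = \left(- \frac{55}{6}\right) 7 = - \frac{385}{6}$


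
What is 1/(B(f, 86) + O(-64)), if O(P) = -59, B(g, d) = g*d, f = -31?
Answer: -1/2725 ≈ -0.00036697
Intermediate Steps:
B(g, d) = d*g
1/(B(f, 86) + O(-64)) = 1/(86*(-31) - 59) = 1/(-2666 - 59) = 1/(-2725) = -1/2725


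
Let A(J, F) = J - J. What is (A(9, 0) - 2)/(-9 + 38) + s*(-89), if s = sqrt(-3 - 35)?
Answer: -2/29 - 89*I*sqrt(38) ≈ -0.068966 - 548.63*I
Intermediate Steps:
A(J, F) = 0
s = I*sqrt(38) (s = sqrt(-38) = I*sqrt(38) ≈ 6.1644*I)
(A(9, 0) - 2)/(-9 + 38) + s*(-89) = (0 - 2)/(-9 + 38) + (I*sqrt(38))*(-89) = -2/29 - 89*I*sqrt(38)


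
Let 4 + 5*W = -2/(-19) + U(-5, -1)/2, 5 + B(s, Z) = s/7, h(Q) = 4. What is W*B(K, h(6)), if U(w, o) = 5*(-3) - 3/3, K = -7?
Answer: 1356/95 ≈ 14.274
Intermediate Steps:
U(w, o) = -16 (U(w, o) = -15 - 3*1/3 = -15 - 1 = -16)
B(s, Z) = -5 + s/7
W = -226/95 (W = -4/5 + (-2/(-19) - 16/2)/5 = -4/5 + (-2*(-1/19) - 16*1/2)/5 = -4/5 + (2/19 - 8)/5 = -4/5 + (1/5)*(-150/19) = -4/5 - 30/19 = -226/95 ≈ -2.3789)
W*B(K, h(6)) = -226*(-5 + (1/7)*(-7))/95 = -226*(-5 - 1)/95 = -226/95*(-6) = 1356/95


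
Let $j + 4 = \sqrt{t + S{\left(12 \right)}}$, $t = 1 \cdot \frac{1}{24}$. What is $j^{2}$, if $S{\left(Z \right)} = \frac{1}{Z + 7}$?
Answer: $\frac{\left(912 - \sqrt{4902}\right)^{2}}{51984} \approx 13.638$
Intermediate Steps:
$t = \frac{1}{24}$ ($t = 1 \cdot \frac{1}{24} = \frac{1}{24} \approx 0.041667$)
$S{\left(Z \right)} = \frac{1}{7 + Z}$
$j = -4 + \frac{\sqrt{4902}}{228}$ ($j = -4 + \sqrt{\frac{1}{24} + \frac{1}{7 + 12}} = -4 + \sqrt{\frac{1}{24} + \frac{1}{19}} = -4 + \sqrt{\frac{43}{456}} = -4 + \frac{\sqrt{4902}}{228} \approx -3.6929$)
$j^{2} = \left(-4 + \frac{\sqrt{4902}}{228}\right)^{2}$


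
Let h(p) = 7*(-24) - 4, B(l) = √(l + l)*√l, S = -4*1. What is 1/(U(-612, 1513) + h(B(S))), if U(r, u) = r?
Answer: -1/784 ≈ -0.0012755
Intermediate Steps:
S = -4
B(l) = l*√2 (B(l) = √(2*l)*√l = (√2*√l)*√l = l*√2)
h(p) = -172 (h(p) = -168 - 4 = -172)
1/(U(-612, 1513) + h(B(S))) = 1/(-612 - 172) = 1/(-784) = -1/784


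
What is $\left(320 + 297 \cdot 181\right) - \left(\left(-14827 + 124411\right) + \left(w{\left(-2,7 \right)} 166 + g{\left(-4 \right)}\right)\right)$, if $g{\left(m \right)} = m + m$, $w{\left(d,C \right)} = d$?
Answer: $-55167$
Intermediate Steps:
$g{\left(m \right)} = 2 m$
$\left(320 + 297 \cdot 181\right) - \left(\left(-14827 + 124411\right) + \left(w{\left(-2,7 \right)} 166 + g{\left(-4 \right)}\right)\right) = \left(320 + 297 \cdot 181\right) - \left(\left(-14827 + 124411\right) + \left(\left(-2\right) 166 + 2 \left(-4\right)\right)\right) = \left(320 + 53757\right) - \left(109584 - 340\right) = 54077 - \left(109584 - 340\right) = 54077 - 109244 = -55167$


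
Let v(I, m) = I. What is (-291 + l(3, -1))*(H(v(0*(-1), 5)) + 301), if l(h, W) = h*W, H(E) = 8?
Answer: -90846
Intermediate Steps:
l(h, W) = W*h
(-291 + l(3, -1))*(H(v(0*(-1), 5)) + 301) = (-291 - 1*3)*(8 + 301) = (-291 - 3)*309 = -294*309 = -90846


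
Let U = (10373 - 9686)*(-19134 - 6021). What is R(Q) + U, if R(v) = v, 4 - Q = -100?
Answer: -17281381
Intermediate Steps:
Q = 104 (Q = 4 - 1*(-100) = 4 + 100 = 104)
U = -17281485 (U = 687*(-25155) = -17281485)
R(Q) + U = 104 - 17281485 = -17281381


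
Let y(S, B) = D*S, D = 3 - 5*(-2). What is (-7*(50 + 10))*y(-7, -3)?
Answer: 38220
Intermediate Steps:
D = 13 (D = 3 + 10 = 13)
y(S, B) = 13*S
(-7*(50 + 10))*y(-7, -3) = (-7*(50 + 10))*(13*(-7)) = -7*60*(-91) = -420*(-91) = 38220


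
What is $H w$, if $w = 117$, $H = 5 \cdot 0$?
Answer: $0$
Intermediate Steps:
$H = 0$
$H w = 0 \cdot 117 = 0$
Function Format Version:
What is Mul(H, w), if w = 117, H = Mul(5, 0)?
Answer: 0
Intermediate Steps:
H = 0
Mul(H, w) = Mul(0, 117) = 0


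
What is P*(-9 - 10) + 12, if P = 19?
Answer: -349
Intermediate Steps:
P*(-9 - 10) + 12 = 19*(-9 - 10) + 12 = 19*(-19) + 12 = -361 + 12 = -349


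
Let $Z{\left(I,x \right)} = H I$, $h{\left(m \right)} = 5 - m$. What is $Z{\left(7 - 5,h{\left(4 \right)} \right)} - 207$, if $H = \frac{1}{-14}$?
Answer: $- \frac{1450}{7} \approx -207.14$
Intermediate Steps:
$H = - \frac{1}{14} \approx -0.071429$
$Z{\left(I,x \right)} = - \frac{I}{14}$
$Z{\left(7 - 5,h{\left(4 \right)} \right)} - 207 = - \frac{7 - 5}{14} - 207 = \left(- \frac{1}{14}\right) 2 - 207 = - \frac{1}{7} - 207 = - \frac{1450}{7}$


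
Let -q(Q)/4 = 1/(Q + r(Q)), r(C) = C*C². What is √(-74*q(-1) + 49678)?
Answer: √49530 ≈ 222.55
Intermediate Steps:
r(C) = C³
q(Q) = -4/(Q + Q³)
√(-74*q(-1) + 49678) = √(-(-296)/(-1 + (-1)³) + 49678) = √(-(-296)/(-1 - 1) + 49678) = √(-(-296)/(-2) + 49678) = √(-(-296)*(-1)/2 + 49678) = √(-74*2 + 49678) = √(-148 + 49678) = √49530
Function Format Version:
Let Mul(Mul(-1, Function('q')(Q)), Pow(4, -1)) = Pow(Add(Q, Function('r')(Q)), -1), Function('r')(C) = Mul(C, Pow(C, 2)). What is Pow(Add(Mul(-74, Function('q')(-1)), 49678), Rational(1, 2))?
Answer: Pow(49530, Rational(1, 2)) ≈ 222.55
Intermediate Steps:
Function('r')(C) = Pow(C, 3)
Function('q')(Q) = Mul(-4, Pow(Add(Q, Pow(Q, 3)), -1))
Pow(Add(Mul(-74, Function('q')(-1)), 49678), Rational(1, 2)) = Pow(Add(Mul(-74, Mul(-4, Pow(Add(-1, Pow(-1, 3)), -1))), 49678), Rational(1, 2)) = Pow(Add(Mul(-74, Mul(-4, Pow(Add(-1, -1), -1))), 49678), Rational(1, 2)) = Pow(Add(Mul(-74, Mul(-4, Pow(-2, -1))), 49678), Rational(1, 2)) = Pow(Add(Mul(-74, Mul(-4, Rational(-1, 2))), 49678), Rational(1, 2)) = Pow(Add(Mul(-74, 2), 49678), Rational(1, 2)) = Pow(Add(-148, 49678), Rational(1, 2)) = Pow(49530, Rational(1, 2))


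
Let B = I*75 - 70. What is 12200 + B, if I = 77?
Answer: 17905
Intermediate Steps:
B = 5705 (B = 77*75 - 70 = 5775 - 70 = 5705)
12200 + B = 12200 + 5705 = 17905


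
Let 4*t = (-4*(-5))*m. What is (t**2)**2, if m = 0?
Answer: 0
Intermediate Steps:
t = 0 (t = (-4*(-5)*0)/4 = (20*0)/4 = (1/4)*0 = 0)
(t**2)**2 = (0**2)**2 = 0**2 = 0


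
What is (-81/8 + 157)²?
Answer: 1380625/64 ≈ 21572.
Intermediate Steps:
(-81/8 + 157)² = (1175/8)² = 1380625/64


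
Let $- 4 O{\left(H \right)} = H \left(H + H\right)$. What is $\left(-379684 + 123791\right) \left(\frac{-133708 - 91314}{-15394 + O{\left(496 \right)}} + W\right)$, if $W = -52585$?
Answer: $\frac{84649917907462}{6291} \approx 1.3456 \cdot 10^{10}$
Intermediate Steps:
$O{\left(H \right)} = - \frac{H^{2}}{2}$ ($O{\left(H \right)} = - \frac{H \left(H + H\right)}{4} = - \frac{H 2 H}{4} = - \frac{2 H^{2}}{4} = - \frac{H^{2}}{2}$)
$\left(-379684 + 123791\right) \left(\frac{-133708 - 91314}{-15394 + O{\left(496 \right)}} + W\right) = \left(-379684 + 123791\right) \left(\frac{-133708 - 91314}{-15394 - \frac{496^{2}}{2}} - 52585\right) = - 255893 \left(- \frac{225022}{-15394 - 123008} - 52585\right) = - 255893 \left(- \frac{225022}{-138402} - 52585\right) = - 255893 \left(\left(-225022\right) \left(- \frac{1}{138402}\right) - 52585\right) = - 255893 \left(\frac{112511}{69201} - 52585\right) = \left(-255893\right) \left(- \frac{3638822074}{69201}\right) = \frac{84649917907462}{6291}$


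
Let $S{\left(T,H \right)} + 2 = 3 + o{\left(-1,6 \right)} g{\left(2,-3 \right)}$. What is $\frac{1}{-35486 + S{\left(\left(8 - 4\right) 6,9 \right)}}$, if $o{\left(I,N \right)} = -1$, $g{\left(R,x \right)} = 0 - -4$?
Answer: $- \frac{1}{35489} \approx -2.8178 \cdot 10^{-5}$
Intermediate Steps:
$g{\left(R,x \right)} = 4$ ($g{\left(R,x \right)} = 0 + 4 = 4$)
$S{\left(T,H \right)} = -3$ ($S{\left(T,H \right)} = -2 + \left(3 - 4\right) = -2 - 1 = -3$)
$\frac{1}{-35486 + S{\left(\left(8 - 4\right) 6,9 \right)}} = \frac{1}{-35486 - 3} = \frac{1}{-35489} = - \frac{1}{35489}$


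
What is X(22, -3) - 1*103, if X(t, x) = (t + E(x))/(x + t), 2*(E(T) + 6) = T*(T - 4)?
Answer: -3861/38 ≈ -101.61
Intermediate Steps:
E(T) = -6 + T*(-4 + T)/2 (E(T) = -6 + (T*(T - 4))/2 = -6 + (T*(-4 + T))/2 = -6 + T*(-4 + T)/2)
X(t, x) = (-6 + t + x**2/2 - 2*x)/(t + x) (X(t, x) = (t + (-6 + x**2/2 - 2*x))/(x + t) = (-6 + t + x**2/2 - 2*x)/(t + x))
X(22, -3) - 1*103 = (-6 + 22 + (1/2)*(-3)**2 - 2*(-3))/(22 - 3) - 1*103 = (-6 + 22 + (1/2)*9 + 6)/19 - 103 = (-6 + 22 + 9/2 + 6)/19 - 103 = (1/19)*(53/2) - 103 = 53/38 - 103 = -3861/38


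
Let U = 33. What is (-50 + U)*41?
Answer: -697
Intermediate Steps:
(-50 + U)*41 = (-50 + 33)*41 = -17*41 = -697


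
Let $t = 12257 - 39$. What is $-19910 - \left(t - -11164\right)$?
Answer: $-43292$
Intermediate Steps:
$t = 12218$ ($t = 12257 - 39 = 12218$)
$-19910 - \left(t - -11164\right) = -19910 - \left(12218 - -11164\right) = -19910 - \left(12218 + 11164\right) = -19910 - 23382 = -43292$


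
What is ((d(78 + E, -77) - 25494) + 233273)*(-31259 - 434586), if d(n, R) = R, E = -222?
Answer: -96756938190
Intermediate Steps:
((d(78 + E, -77) - 25494) + 233273)*(-31259 - 434586) = ((-77 - 25494) + 233273)*(-31259 - 434586) = (-25571 + 233273)*(-465845) = 207702*(-465845) = -96756938190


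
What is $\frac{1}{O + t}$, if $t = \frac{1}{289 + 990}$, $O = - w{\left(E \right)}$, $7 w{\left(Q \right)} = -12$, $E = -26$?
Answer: $\frac{8953}{15355} \approx 0.58307$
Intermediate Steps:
$w{\left(Q \right)} = - \frac{12}{7}$ ($w{\left(Q \right)} = \frac{1}{7} \left(-12\right) = - \frac{12}{7}$)
$O = \frac{12}{7}$ ($O = \left(-1\right) \left(- \frac{12}{7}\right) = \frac{12}{7} \approx 1.7143$)
$t = \frac{1}{1279} \approx 0.00078186$
$\frac{1}{O + t} = \frac{1}{\frac{12}{7} + \frac{1}{1279}} = \frac{1}{\frac{15355}{8953}} = \frac{8953}{15355}$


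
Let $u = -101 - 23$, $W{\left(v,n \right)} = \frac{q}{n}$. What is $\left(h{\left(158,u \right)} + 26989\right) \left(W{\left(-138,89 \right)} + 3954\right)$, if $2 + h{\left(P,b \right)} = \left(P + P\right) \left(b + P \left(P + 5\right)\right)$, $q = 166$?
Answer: $\frac{2860960660824}{89} \approx 3.2146 \cdot 10^{10}$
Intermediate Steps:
$W{\left(v,n \right)} = \frac{166}{n}$
$u = -124$ ($u = -101 - 23 = -124$)
$h{\left(P,b \right)} = -2 + 2 P \left(b + P \left(5 + P\right)\right)$ ($h{\left(P,b \right)} = -2 + \left(P + P\right) \left(b + P \left(P + 5\right)\right) = -2 + 2 P \left(b + P \left(5 + P\right)\right)$)
$\left(h{\left(158,u \right)} + 26989\right) \left(W{\left(-138,89 \right)} + 3954\right) = \left(\left(-2 + 2 \cdot 158^{3} + 10 \cdot 158^{2} + 2 \cdot 158 \left(-124\right)\right) + 26989\right) \left(\frac{166}{89} + 3954\right) = \left(\left(-2 + 2 \cdot 3944312 + 10 \cdot 24964 - 39184\right) + 26989\right) \left(166 \cdot \frac{1}{89} + 3954\right) = \left(\left(-2 + 7888624 + 249640 - 39184\right) + 26989\right) \left(\frac{166}{89} + 3954\right) = \left(8099078 + 26989\right) \frac{352072}{89} = 8126067 \cdot \frac{352072}{89} = \frac{2860960660824}{89}$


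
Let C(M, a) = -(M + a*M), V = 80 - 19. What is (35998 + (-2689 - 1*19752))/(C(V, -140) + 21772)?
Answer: 13557/30251 ≈ 0.44815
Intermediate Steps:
V = 61
C(M, a) = -M - M*a (C(M, a) = -(M + M*a) = -M - M*a)
(35998 + (-2689 - 1*19752))/(C(V, -140) + 21772) = (35998 + (-2689 - 1*19752))/(-1*61*(1 - 140) + 21772) = (35998 + (-2689 - 19752))/(-1*61*(-139) + 21772) = (35998 - 22441)/(8479 + 21772) = 13557/30251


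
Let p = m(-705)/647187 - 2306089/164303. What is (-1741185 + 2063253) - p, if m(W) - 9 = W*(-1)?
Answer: 11416172553472083/35444921887 ≈ 3.2208e+5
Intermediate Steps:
m(W) = 9 - W (m(W) = 9 + W*(-1) = 9 - W)
p = -497451169767/35444921887 (p = (9 - 1*(-705))/647187 - 2306089/164303 = (9 + 705)*(1/647187) - 2306089*1/164303 = 714*(1/647187) - 2306089/164303 = 238/215729 - 2306089/164303 = -497451169767/35444921887 ≈ -14.034)
(-1741185 + 2063253) - p = (-1741185 + 2063253) - 1*(-497451169767/35444921887) = 322068 + 497451169767/35444921887 = 11416172553472083/35444921887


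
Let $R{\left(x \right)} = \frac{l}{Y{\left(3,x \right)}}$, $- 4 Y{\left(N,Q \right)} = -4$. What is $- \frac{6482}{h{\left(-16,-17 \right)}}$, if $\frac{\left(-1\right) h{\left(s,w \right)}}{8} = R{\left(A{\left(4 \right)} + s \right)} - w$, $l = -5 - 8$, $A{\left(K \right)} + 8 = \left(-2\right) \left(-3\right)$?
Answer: $\frac{3241}{16} \approx 202.56$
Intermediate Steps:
$Y{\left(N,Q \right)} = 1$ ($Y{\left(N,Q \right)} = \left(- \frac{1}{4}\right) \left(-4\right) = 1$)
$A{\left(K \right)} = -2$ ($A{\left(K \right)} = -8 - -6 = -8 + 6 = -2$)
$l = -13$ ($l = -5 - 8 = -13$)
$R{\left(x \right)} = -13$ ($R{\left(x \right)} = - \frac{13}{1} = \left(-13\right) 1 = -13$)
$h{\left(s,w \right)} = 104 + 8 w$ ($h{\left(s,w \right)} = - 8 \left(-13 - w\right) = 104 + 8 w$)
$- \frac{6482}{h{\left(-16,-17 \right)}} = - \frac{6482}{104 + 8 \left(-17\right)} = - \frac{6482}{104 - 136} = - \frac{6482}{-32} = \left(-6482\right) \left(- \frac{1}{32}\right) = \frac{3241}{16}$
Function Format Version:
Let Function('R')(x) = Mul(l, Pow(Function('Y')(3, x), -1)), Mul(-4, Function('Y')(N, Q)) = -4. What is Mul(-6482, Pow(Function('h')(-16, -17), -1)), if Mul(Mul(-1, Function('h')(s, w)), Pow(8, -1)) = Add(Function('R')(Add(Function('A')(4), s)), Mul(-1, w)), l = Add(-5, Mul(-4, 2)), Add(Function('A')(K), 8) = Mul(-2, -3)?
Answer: Rational(3241, 16) ≈ 202.56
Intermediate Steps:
Function('Y')(N, Q) = 1 (Function('Y')(N, Q) = Mul(Rational(-1, 4), -4) = 1)
Function('A')(K) = -2 (Function('A')(K) = Add(-8, Mul(-2, -3)) = Add(-8, 6) = -2)
l = -13 (l = Add(-5, -8) = -13)
Function('R')(x) = -13 (Function('R')(x) = Mul(-13, Pow(1, -1)) = Mul(-13, 1) = -13)
Function('h')(s, w) = Add(104, Mul(8, w)) (Function('h')(s, w) = Mul(-8, Add(-13, Mul(-1, w))) = Add(104, Mul(8, w)))
Mul(-6482, Pow(Function('h')(-16, -17), -1)) = Mul(-6482, Pow(Add(104, Mul(8, -17)), -1)) = Mul(-6482, Pow(Add(104, -136), -1)) = Mul(-6482, Pow(-32, -1)) = Mul(-6482, Rational(-1, 32)) = Rational(3241, 16)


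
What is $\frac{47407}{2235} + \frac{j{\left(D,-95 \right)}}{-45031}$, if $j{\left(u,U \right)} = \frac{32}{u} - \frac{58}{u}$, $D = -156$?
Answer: $\frac{4269568489}{201288570} \approx 21.211$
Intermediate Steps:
$j{\left(u,U \right)} = - \frac{26}{u}$
$\frac{47407}{2235} + \frac{j{\left(D,-95 \right)}}{-45031} = \frac{47407}{2235} + \frac{\left(-26\right) \frac{1}{-156}}{-45031} = 47407 \cdot \frac{1}{2235} + \left(-26\right) \left(- \frac{1}{156}\right) \left(- \frac{1}{45031}\right) = \frac{47407}{2235} + \frac{1}{6} \left(- \frac{1}{45031}\right) = \frac{47407}{2235} - \frac{1}{270186} = \frac{4269568489}{201288570}$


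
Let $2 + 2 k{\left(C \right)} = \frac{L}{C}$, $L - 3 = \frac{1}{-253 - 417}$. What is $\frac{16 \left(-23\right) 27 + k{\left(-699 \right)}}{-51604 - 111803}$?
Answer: $\frac{9307592429}{153056800620} \approx 0.060811$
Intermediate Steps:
$L = \frac{2009}{670}$ ($L = 3 + \frac{1}{-253 - 417} = 3 + \frac{1}{-670} = 3 - \frac{1}{670} = \frac{2009}{670} \approx 2.9985$)
$k{\left(C \right)} = -1 + \frac{2009}{1340 C}$ ($k{\left(C \right)} = -1 + \frac{\frac{2009}{670} \frac{1}{C}}{2} = -1 + \frac{2009}{1340 C}$)
$\frac{16 \left(-23\right) 27 + k{\left(-699 \right)}}{-51604 - 111803} = \frac{16 \left(-23\right) 27 + \frac{\frac{2009}{1340} - -699}{-699}}{-51604 - 111803} = \frac{\left(-368\right) 27 - \frac{\frac{2009}{1340} + 699}{699}}{-163407} = \left(-9936 - \frac{938669}{936660}\right) \left(- \frac{1}{163407}\right) = \left(- \frac{9307592429}{936660}\right) \left(- \frac{1}{163407}\right) = \frac{9307592429}{153056800620}$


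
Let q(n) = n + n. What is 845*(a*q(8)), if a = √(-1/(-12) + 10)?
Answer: 74360*√3/3 ≈ 42932.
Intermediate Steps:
q(n) = 2*n
a = 11*√3/6 (a = √(-1*(-1/12) + 10) = √(1/12 + 10) = √(121/12) = 11*√3/6 ≈ 3.1754)
845*(a*q(8)) = 845*((11*√3/6)*(2*8)) = 845*((11*√3/6)*16) = 845*(88*√3/3) = 74360*√3/3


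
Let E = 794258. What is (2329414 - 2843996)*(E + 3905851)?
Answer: -2418591489438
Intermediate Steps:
(2329414 - 2843996)*(E + 3905851) = (2329414 - 2843996)*(794258 + 3905851) = -514582*4700109 = -2418591489438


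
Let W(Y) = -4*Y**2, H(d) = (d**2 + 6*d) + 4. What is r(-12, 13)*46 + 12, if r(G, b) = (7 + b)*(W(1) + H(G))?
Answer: 66252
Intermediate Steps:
H(d) = 4 + d**2 + 6*d
r(G, b) = (7 + b)*(G**2 + 6*G) (r(G, b) = (7 + b)*(-4*1**2 + (4 + G**2 + 6*G)) = (7 + b)*(-4*1 + (4 + G**2 + 6*G)) = (7 + b)*(-4 + (4 + G**2 + 6*G)) = (7 + b)*(G**2 + 6*G))
r(-12, 13)*46 + 12 = -12*(42 + 6*13 + 7*(-12) - 12*13)*46 + 12 = -12*(42 + 78 - 84 - 156)*46 + 12 = -12*(-120)*46 + 12 = 1440*46 + 12 = 66240 + 12 = 66252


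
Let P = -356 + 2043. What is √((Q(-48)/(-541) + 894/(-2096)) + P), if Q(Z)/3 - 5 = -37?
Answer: √135552665054374/283484 ≈ 41.070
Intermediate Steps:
Q(Z) = -96 (Q(Z) = 15 + 3*(-37) = 15 - 111 = -96)
P = 1687
√((Q(-48)/(-541) + 894/(-2096)) + P) = √((-96/(-541) + 894/(-2096)) + 1687) = √((-96*(-1/541) + 894*(-1/2096)) + 1687) = √((96/541 - 447/1048) + 1687) = √(-141219/566968 + 1687) = √(956333797/566968) = √135552665054374/283484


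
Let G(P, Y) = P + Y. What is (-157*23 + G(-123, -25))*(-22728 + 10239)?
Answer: 46946151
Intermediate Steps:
(-157*23 + G(-123, -25))*(-22728 + 10239) = (-157*23 + (-123 - 25))*(-22728 + 10239) = (-3611 - 148)*(-12489) = -3759*(-12489) = 46946151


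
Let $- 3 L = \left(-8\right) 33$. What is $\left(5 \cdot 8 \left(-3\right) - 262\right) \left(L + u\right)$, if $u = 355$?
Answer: $-169226$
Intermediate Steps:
$L = 88$ ($L = - \frac{\left(-8\right) 33}{3} = \left(- \frac{1}{3}\right) \left(-264\right) = 88$)
$\left(5 \cdot 8 \left(-3\right) - 262\right) \left(L + u\right) = \left(5 \cdot 8 \left(-3\right) - 262\right) \left(88 + 355\right) = \left(40 \left(-3\right) - 262\right) 443 = \left(-120 - 262\right) 443 = \left(-382\right) 443 = -169226$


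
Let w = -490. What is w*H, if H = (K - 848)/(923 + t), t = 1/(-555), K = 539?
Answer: 42016275/256132 ≈ 164.04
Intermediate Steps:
t = -1/555 ≈ -0.0018018
H = -171495/512264 (H = (539 - 848)/(923 - 1/555) = -309/512264/555 = -309*555/512264 = -171495/512264 ≈ -0.33478)
w*H = -490*(-171495/512264) = 42016275/256132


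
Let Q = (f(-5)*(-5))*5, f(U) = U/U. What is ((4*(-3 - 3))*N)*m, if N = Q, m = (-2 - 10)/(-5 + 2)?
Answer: 2400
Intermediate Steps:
f(U) = 1
Q = -25 (Q = (1*(-5))*5 = -5*5 = -25)
m = 4 (m = -12/(-3) = -12*(-1/3) = 4)
N = -25
((4*(-3 - 3))*N)*m = ((4*(-3 - 3))*(-25))*4 = ((4*(-6))*(-25))*4 = -24*(-25)*4 = 600*4 = 2400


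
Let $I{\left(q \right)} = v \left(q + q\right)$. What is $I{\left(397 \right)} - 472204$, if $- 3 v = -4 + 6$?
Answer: $- \frac{1418200}{3} \approx -4.7273 \cdot 10^{5}$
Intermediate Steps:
$v = - \frac{2}{3}$ ($v = - \frac{-4 + 6}{3} = \left(- \frac{1}{3}\right) 2 = - \frac{2}{3} \approx -0.66667$)
$I{\left(q \right)} = - \frac{4 q}{3}$ ($I{\left(q \right)} = - \frac{2 \left(q + q\right)}{3} = - \frac{2 \cdot 2 q}{3} = - \frac{4 q}{3}$)
$I{\left(397 \right)} - 472204 = \left(- \frac{4}{3}\right) 397 - 472204 = - \frac{1588}{3} - 472204 = - \frac{1418200}{3}$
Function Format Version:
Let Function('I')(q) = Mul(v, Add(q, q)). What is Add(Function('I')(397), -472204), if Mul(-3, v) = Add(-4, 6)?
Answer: Rational(-1418200, 3) ≈ -4.7273e+5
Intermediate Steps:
v = Rational(-2, 3) (v = Mul(Rational(-1, 3), Add(-4, 6)) = Mul(Rational(-1, 3), 2) = Rational(-2, 3) ≈ -0.66667)
Function('I')(q) = Mul(Rational(-4, 3), q) (Function('I')(q) = Mul(Rational(-2, 3), Add(q, q)) = Mul(Rational(-2, 3), Mul(2, q)) = Mul(Rational(-4, 3), q))
Add(Function('I')(397), -472204) = Add(Mul(Rational(-4, 3), 397), -472204) = Add(Rational(-1588, 3), -472204) = Rational(-1418200, 3)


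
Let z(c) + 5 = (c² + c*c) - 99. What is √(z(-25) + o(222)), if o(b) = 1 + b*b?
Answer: √50431 ≈ 224.57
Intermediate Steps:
o(b) = 1 + b²
z(c) = -104 + 2*c² (z(c) = -5 + ((c² + c*c) - 99) = -5 + ((c² + c²) - 99) = -5 + (2*c² - 99) = -5 + (-99 + 2*c²) = -104 + 2*c²)
√(z(-25) + o(222)) = √((-104 + 2*(-25)²) + (1 + 222²)) = √((-104 + 2*625) + (1 + 49284)) = √((-104 + 1250) + 49285) = √(1146 + 49285) = √50431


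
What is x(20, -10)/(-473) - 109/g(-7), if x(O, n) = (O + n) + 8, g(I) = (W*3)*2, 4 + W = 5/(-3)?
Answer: 50945/16082 ≈ 3.1678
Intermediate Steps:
W = -17/3 (W = -4 + 5/(-3) = -4 + 5*(-⅓) = -4 - 5/3 = -17/3 ≈ -5.6667)
g(I) = -34 (g(I) = -17/3*3*2 = -17*2 = -34)
x(O, n) = 8 + O + n
x(20, -10)/(-473) - 109/g(-7) = (8 + 20 - 10)/(-473) - 109/(-34) = 18*(-1/473) - 109*(-1/34) = -18/473 + 109/34 = 50945/16082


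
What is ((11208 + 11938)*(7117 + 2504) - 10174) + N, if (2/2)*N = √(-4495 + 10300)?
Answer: 222677492 + 3*√645 ≈ 2.2268e+8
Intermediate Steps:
N = 3*√645 (N = √(-4495 + 10300) = √5805 = 3*√645 ≈ 76.191)
((11208 + 11938)*(7117 + 2504) - 10174) + N = ((11208 + 11938)*(7117 + 2504) - 10174) + 3*√645 = (23146*9621 - 10174) + 3*√645 = (222687666 - 10174) + 3*√645 = 222677492 + 3*√645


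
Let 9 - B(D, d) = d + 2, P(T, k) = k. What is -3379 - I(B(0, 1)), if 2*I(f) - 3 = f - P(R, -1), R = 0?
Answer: -3384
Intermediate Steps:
B(D, d) = 7 - d (B(D, d) = 9 - (d + 2) = 9 - (2 + d) = 9 + (-2 - d) = 7 - d)
I(f) = 2 + f/2 (I(f) = 3/2 + (f - 1*(-1))/2 = 3/2 + (f + 1)/2 = 3/2 + (1 + f)/2 = 3/2 + (½ + f/2) = 2 + f/2)
-3379 - I(B(0, 1)) = -3379 - (2 + (7 - 1*1)/2) = -3379 - (2 + (7 - 1)/2) = -3379 - (2 + (½)*6) = -3379 - (2 + 3) = -3379 - 1*5 = -3379 - 5 = -3384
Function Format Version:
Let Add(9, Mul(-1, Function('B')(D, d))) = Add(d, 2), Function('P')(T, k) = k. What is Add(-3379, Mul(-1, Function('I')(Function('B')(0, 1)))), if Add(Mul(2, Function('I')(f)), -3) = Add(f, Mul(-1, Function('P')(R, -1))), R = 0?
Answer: -3384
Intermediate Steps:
Function('B')(D, d) = Add(7, Mul(-1, d)) (Function('B')(D, d) = Add(9, Mul(-1, Add(d, 2))) = Add(9, Mul(-1, Add(2, d))) = Add(9, Add(-2, Mul(-1, d))) = Add(7, Mul(-1, d)))
Function('I')(f) = Add(2, Mul(Rational(1, 2), f)) (Function('I')(f) = Add(Rational(3, 2), Mul(Rational(1, 2), Add(f, Mul(-1, -1)))) = Add(Rational(3, 2), Mul(Rational(1, 2), Add(f, 1))) = Add(Rational(3, 2), Mul(Rational(1, 2), Add(1, f))) = Add(Rational(3, 2), Add(Rational(1, 2), Mul(Rational(1, 2), f))) = Add(2, Mul(Rational(1, 2), f)))
Add(-3379, Mul(-1, Function('I')(Function('B')(0, 1)))) = Add(-3379, Mul(-1, Add(2, Mul(Rational(1, 2), Add(7, Mul(-1, 1)))))) = Add(-3379, Mul(-1, Add(2, Mul(Rational(1, 2), Add(7, -1))))) = Add(-3379, Mul(-1, Add(2, Mul(Rational(1, 2), 6)))) = Add(-3379, Mul(-1, Add(2, 3))) = Add(-3379, Mul(-1, 5)) = Add(-3379, -5) = -3384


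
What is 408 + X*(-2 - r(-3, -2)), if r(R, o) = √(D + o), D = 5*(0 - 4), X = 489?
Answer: -570 - 489*I*√22 ≈ -570.0 - 2293.6*I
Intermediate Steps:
D = -20 (D = 5*(-4) = -20)
r(R, o) = √(-20 + o)
408 + X*(-2 - r(-3, -2)) = 408 + 489*(-2 - √(-20 - 2)) = 408 + 489*(-2 - √(-22)) = 408 + 489*(-2 - I*√22) = 408 + (-978 - 489*I*√22) = -570 - 489*I*√22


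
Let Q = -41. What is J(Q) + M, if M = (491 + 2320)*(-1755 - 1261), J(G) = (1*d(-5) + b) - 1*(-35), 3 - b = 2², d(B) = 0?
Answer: -8477942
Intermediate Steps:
b = -1 (b = 3 - 1*2² = 3 - 1*4 = 3 - 4 = -1)
J(G) = 34 (J(G) = (1*0 - 1) - 1*(-35) = (0 - 1) + 35 = -1 + 35 = 34)
M = -8477976 (M = 2811*(-3016) = -8477976)
J(Q) + M = 34 - 8477976 = -8477942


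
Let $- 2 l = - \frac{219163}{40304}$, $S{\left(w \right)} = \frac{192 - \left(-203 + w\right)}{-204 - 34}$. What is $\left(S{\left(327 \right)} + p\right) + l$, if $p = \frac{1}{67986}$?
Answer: $\frac{46670121653}{19180754208} \approx 2.4332$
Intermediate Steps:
$S{\left(w \right)} = - \frac{395}{238} + \frac{w}{238}$ ($S{\left(w \right)} = \frac{395 - w}{-238} = \left(395 - w\right) \left(- \frac{1}{238}\right) = - \frac{395}{238} + \frac{w}{238}$)
$p = \frac{1}{67986} \approx 1.4709 \cdot 10^{-5}$
$l = \frac{219163}{80608}$ ($l = - \frac{\left(-219163\right) \frac{1}{40304}}{2} = \left(- \frac{1}{2}\right) \left(- \frac{219163}{40304}\right) = \frac{219163}{80608} \approx 2.7189$)
$\left(S{\left(327 \right)} + p\right) + l = \left(\left(- \frac{395}{238} + \frac{1}{238} \cdot 327\right) + \frac{1}{67986}\right) + \frac{219163}{80608} = \left(\left(- \frac{395}{238} + \frac{327}{238}\right) + \frac{1}{67986}\right) + \frac{219163}{80608} = \left(- \frac{2}{7} + \frac{1}{67986}\right) + \frac{219163}{80608} = - \frac{135965}{475902} + \frac{219163}{80608} = \frac{46670121653}{19180754208}$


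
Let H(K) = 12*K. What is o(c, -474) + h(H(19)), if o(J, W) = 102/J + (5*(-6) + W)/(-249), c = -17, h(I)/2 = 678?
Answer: 112218/83 ≈ 1352.0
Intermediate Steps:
h(I) = 1356 (h(I) = 2*678 = 1356)
o(J, W) = 10/83 + 102/J - W/249 (o(J, W) = 102/J + (-30 + W)*(-1/249) = 102/J + (10/83 - W/249) = 10/83 + 102/J - W/249)
o(c, -474) + h(H(19)) = (1/249)*(25398 - 1*(-17)*(-30 - 474))/(-17) + 1356 = (1/249)*(-1/17)*(25398 - 1*(-17)*(-504)) + 1356 = (1/249)*(-1/17)*(25398 - 8568) + 1356 = (1/249)*(-1/17)*16830 + 1356 = -330/83 + 1356 = 112218/83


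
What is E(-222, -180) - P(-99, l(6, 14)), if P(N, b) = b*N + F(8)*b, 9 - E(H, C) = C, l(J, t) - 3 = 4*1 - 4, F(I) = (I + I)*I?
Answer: 102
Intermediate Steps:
F(I) = 2*I² (F(I) = (2*I)*I = 2*I²)
l(J, t) = 3 (l(J, t) = 3 + (4*1 - 4) = 3 + (4 - 4) = 3 + 0 = 3)
E(H, C) = 9 - C
P(N, b) = 128*b + N*b (P(N, b) = b*N + (2*8²)*b = N*b + (2*64)*b = N*b + 128*b = 128*b + N*b)
E(-222, -180) - P(-99, l(6, 14)) = (9 - 1*(-180)) - 3*(128 - 99) = (9 + 180) - 3*29 = 189 - 1*87 = 189 - 87 = 102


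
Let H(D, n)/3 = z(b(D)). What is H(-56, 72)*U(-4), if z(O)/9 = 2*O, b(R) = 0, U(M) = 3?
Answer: 0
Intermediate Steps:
z(O) = 18*O (z(O) = 9*(2*O) = 18*O)
H(D, n) = 0 (H(D, n) = 3*(18*0) = 3*0 = 0)
H(-56, 72)*U(-4) = 0*3 = 0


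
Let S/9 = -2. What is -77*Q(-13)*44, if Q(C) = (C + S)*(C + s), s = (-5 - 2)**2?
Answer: 3781008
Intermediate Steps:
S = -18 (S = 9*(-2) = -18)
s = 49 (s = (-7)**2 = 49)
Q(C) = (-18 + C)*(49 + C) (Q(C) = (C - 18)*(C + 49) = (-18 + C)*(49 + C))
-77*Q(-13)*44 = -77*(-882 + (-13)**2 + 31*(-13))*44 = -77*(-882 + 169 - 403)*44 = -77*(-1116)*44 = 85932*44 = 3781008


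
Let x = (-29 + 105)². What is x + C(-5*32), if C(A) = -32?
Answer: 5744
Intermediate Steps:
x = 5776 (x = 76² = 5776)
x + C(-5*32) = 5776 - 32 = 5744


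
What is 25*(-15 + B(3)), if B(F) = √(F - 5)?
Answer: -375 + 25*I*√2 ≈ -375.0 + 35.355*I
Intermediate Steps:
B(F) = √(-5 + F)
25*(-15 + B(3)) = 25*(-15 + √(-5 + 3)) = 25*(-15 + √(-2)) = 25*(-15 + I*√2) = -375 + 25*I*√2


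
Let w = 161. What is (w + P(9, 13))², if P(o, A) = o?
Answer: 28900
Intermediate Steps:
(w + P(9, 13))² = (161 + 9)² = 170² = 28900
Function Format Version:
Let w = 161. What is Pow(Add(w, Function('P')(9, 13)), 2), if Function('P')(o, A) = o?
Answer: 28900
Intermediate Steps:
Pow(Add(w, Function('P')(9, 13)), 2) = Pow(Add(161, 9), 2) = Pow(170, 2) = 28900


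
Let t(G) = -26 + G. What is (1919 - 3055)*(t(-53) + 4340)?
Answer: -4840496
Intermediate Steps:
(1919 - 3055)*(t(-53) + 4340) = (1919 - 3055)*((-26 - 53) + 4340) = -1136*(-79 + 4340) = -1136*4261 = -4840496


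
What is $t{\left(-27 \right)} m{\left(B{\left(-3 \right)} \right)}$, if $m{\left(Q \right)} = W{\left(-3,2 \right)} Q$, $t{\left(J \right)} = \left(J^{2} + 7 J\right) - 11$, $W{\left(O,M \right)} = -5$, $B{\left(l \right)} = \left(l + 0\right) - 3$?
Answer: $15870$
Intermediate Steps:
$B{\left(l \right)} = -3 + l$ ($B{\left(l \right)} = l - 3 = -3 + l$)
$t{\left(J \right)} = -11 + J^{2} + 7 J$
$m{\left(Q \right)} = - 5 Q$
$t{\left(-27 \right)} m{\left(B{\left(-3 \right)} \right)} = \left(-11 + \left(-27\right)^{2} + 7 \left(-27\right)\right) \left(- 5 \left(-3 - 3\right)\right) = \left(-11 + 729 - 189\right) \left(\left(-5\right) \left(-6\right)\right) = 529 \cdot 30 = 15870$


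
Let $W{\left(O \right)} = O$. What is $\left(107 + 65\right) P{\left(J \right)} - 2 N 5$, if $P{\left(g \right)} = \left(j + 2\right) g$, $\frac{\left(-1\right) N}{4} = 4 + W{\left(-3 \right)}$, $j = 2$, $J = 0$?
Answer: $0$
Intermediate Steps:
$N = -4$ ($N = - 4 \left(4 - 3\right) = \left(-4\right) 1 = -4$)
$P{\left(g \right)} = 4 g$ ($P{\left(g \right)} = \left(2 + 2\right) g = 4 g$)
$\left(107 + 65\right) P{\left(J \right)} - 2 N 5 = \left(107 + 65\right) 4 \cdot 0 \left(-2\right) \left(-4\right) 5 = 172 \cdot 0 \cdot 8 \cdot 5 = 0 \cdot 40 = 0$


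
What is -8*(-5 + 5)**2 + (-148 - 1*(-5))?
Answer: -143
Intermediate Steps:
-8*(-5 + 5)**2 + (-148 - 1*(-5)) = -8*0**2 + (-148 + 5) = -8*0 - 143 = 0 - 143 = -143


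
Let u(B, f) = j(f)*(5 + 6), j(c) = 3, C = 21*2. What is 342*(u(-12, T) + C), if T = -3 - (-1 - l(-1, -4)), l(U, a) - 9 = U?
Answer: 25650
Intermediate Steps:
C = 42
l(U, a) = 9 + U
T = 6 (T = -3 - (-1 - (9 - 1)) = -3 - (-1 - 1*8) = -3 - (-1 - 8) = -3 - 1*(-9) = -3 + 9 = 6)
u(B, f) = 33 (u(B, f) = 3*(5 + 6) = 3*11 = 33)
342*(u(-12, T) + C) = 342*(33 + 42) = 342*75 = 25650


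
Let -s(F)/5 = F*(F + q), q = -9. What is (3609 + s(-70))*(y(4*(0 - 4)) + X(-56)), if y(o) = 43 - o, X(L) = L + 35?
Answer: -913558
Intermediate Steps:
s(F) = -5*F*(-9 + F) (s(F) = -5*F*(F - 9) = -5*F*(-9 + F))
X(L) = 35 + L
(3609 + s(-70))*(y(4*(0 - 4)) + X(-56)) = (3609 + 5*(-70)*(9 - 1*(-70)))*((43 - 4*(0 - 4)) + (35 - 56)) = (3609 + 5*(-70)*(9 + 70))*((43 - 4*(-4)) - 21) = (3609 + 5*(-70)*79)*((43 - 1*(-16)) - 21) = (3609 - 27650)*((43 + 16) - 21) = -24041*(59 - 21) = -24041*38 = -913558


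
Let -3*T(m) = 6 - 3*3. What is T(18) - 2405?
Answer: -2404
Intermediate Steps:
T(m) = 1 (T(m) = -(6 - 3*3)/3 = -(6 - 9)/3 = -⅓*(-3) = 1)
T(18) - 2405 = 1 - 2405 = -2404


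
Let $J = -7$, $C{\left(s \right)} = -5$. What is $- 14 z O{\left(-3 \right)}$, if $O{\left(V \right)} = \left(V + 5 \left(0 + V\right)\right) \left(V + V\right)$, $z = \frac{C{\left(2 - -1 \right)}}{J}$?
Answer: $-1080$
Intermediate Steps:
$z = \frac{5}{7}$ ($z = - \frac{5}{-7} = \left(-5\right) \left(- \frac{1}{7}\right) = \frac{5}{7} \approx 0.71429$)
$O{\left(V \right)} = 12 V^{2}$ ($O{\left(V \right)} = \left(V + 5 V\right) 2 V = 6 V 2 V = 12 V^{2}$)
$- 14 z O{\left(-3 \right)} = \left(-14\right) \frac{5}{7} \cdot 12 \left(-3\right)^{2} = - 10 \cdot 12 \cdot 9 = \left(-10\right) 108 = -1080$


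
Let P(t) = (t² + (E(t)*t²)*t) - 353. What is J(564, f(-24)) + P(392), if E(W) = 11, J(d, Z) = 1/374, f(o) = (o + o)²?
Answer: 247869427147/374 ≈ 6.6275e+8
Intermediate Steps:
f(o) = 4*o² (f(o) = (2*o)² = 4*o²)
J(d, Z) = 1/374
P(t) = -353 + t² + 11*t³ (P(t) = (t² + (11*t²)*t) - 353 = (t² + 11*t³) - 353 = -353 + t² + 11*t³)
J(564, f(-24)) + P(392) = 1/374 + (-353 + 392² + 11*392³) = 1/374 + (-353 + 153664 + 11*60236288) = 1/374 + (-353 + 153664 + 662599168) = 1/374 + 662752479 = 247869427147/374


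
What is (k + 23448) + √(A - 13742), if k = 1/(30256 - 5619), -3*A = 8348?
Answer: 577688377/24637 + I*√148722/3 ≈ 23448.0 + 128.55*I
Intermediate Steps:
A = -8348/3 (A = -⅓*8348 = -8348/3 ≈ -2782.7)
k = 1/24637 ≈ 4.0589e-5
(k + 23448) + √(A - 13742) = (1/24637 + 23448) + √(-8348/3 - 13742) = 577688377/24637 + √(-49574/3) = 577688377/24637 + I*√148722/3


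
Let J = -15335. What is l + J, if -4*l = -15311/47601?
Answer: -2919830029/190404 ≈ -15335.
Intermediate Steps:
l = 15311/190404 (l = -(-15311)/(4*47601) = -¼*(-15311/47601) = 15311/190404 ≈ 0.080413)
l + J = 15311/190404 - 15335 = -2919830029/190404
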